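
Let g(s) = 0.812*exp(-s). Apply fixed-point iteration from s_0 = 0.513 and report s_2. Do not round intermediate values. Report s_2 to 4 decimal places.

s_1 = g(0.513000) = 0.486142
s_2 = g(0.486142) = 0.499376

0.4994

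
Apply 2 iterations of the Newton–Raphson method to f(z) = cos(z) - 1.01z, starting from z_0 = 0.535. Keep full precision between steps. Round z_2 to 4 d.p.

0.7347

f'(z) = -sin(z) - 1.01
z_0 = 0.535000: f = 0.319919, f' = -1.519841 → z_1 = 0.535000 - (0.319919)/(-1.519841) = 0.745495
z_1 = 0.745495: f = -0.018197, f' = -1.688335 → z_2 = 0.745495 - (-0.018197)/(-1.688335) = 0.734716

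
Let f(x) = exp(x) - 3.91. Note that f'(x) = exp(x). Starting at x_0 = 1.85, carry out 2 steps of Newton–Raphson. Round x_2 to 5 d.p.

1.36850

x_0 = 1.850000: f = 2.449820, f' = 6.359820 → x_1 = 1.850000 - (2.449820)/(6.359820) = 1.464797
x_1 = 1.464797: f = 0.416666, f' = 4.326666 → x_2 = 1.464797 - (0.416666)/(4.326666) = 1.368495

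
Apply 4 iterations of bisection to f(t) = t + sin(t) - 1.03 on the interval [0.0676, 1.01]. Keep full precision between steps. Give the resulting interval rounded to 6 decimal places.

[0.479900, 0.538800]

f(0.067600) = -0.894851, f(1.010000) = 0.826832 (opposite signs)
step 1: m = 0.538800, f(m) = 0.021906 > 0 → root in [0.067600, 0.538800]
step 2: m = 0.303200, f(m) = -0.428224 < 0 → root in [0.303200, 0.538800]
step 3: m = 0.421000, f(m) = -0.200327 < 0 → root in [0.421000, 0.538800]
step 4: m = 0.479900, f(m) = -0.088410 < 0 → root in [0.479900, 0.538800]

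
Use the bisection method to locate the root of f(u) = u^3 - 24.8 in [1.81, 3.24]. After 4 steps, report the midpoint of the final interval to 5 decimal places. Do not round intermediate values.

f(1.810000) = -18.870259, f(3.240000) = 9.212224 (opposite signs)
step 1: m = 2.525000, f(m) = -8.701547 < 0 → root in [2.525000, 3.240000]
step 2: m = 2.882500, f(m) = -0.849866 < 0 → root in [2.882500, 3.240000]
step 3: m = 3.061250, f(m) = 3.887744 > 0 → root in [2.882500, 3.061250]
step 4: m = 2.971875, f(m) = 1.447722 > 0 → root in [2.882500, 2.971875]
Midpoint of [2.882500, 2.971875] = 2.927188

2.92719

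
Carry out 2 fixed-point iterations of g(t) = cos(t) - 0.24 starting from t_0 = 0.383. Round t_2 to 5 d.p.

t_1 = g(0.383000) = 0.687548
t_2 = g(0.687548) = 0.532805

0.53280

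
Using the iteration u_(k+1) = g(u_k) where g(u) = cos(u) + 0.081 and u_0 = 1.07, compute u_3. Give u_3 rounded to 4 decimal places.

u_1 = g(1.070000) = 0.561124
u_2 = g(0.561124) = 0.927657
u_3 = g(0.927657) = 0.680710

0.6807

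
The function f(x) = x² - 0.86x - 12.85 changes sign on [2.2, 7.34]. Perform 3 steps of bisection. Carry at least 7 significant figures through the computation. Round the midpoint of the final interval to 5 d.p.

3.80625

f(2.200000) = -9.902000, f(7.340000) = 34.713200 (opposite signs)
step 1: m = 4.770000, f(m) = 5.800700 > 0 → root in [2.200000, 4.770000]
step 2: m = 3.485000, f(m) = -3.701875 < 0 → root in [3.485000, 4.770000]
step 3: m = 4.127500, f(m) = 0.636606 > 0 → root in [3.485000, 4.127500]
Midpoint of [3.485000, 4.127500] = 3.806250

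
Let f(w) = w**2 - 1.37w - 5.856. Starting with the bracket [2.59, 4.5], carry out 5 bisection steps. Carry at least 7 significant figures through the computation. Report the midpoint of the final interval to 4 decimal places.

3.2167

f(2.590000) = -2.696200, f(4.500000) = 8.229000 (opposite signs)
step 1: m = 3.545000, f(m) = 1.854375 > 0 → root in [2.590000, 3.545000]
step 2: m = 3.067500, f(m) = -0.648919 < 0 → root in [3.067500, 3.545000]
step 3: m = 3.306250, f(m) = 0.545727 > 0 → root in [3.067500, 3.306250]
step 4: m = 3.186875, f(m) = -0.065846 < 0 → root in [3.186875, 3.306250]
step 5: m = 3.246562, f(m) = 0.236377 > 0 → root in [3.186875, 3.246562]
Midpoint of [3.186875, 3.246562] = 3.216719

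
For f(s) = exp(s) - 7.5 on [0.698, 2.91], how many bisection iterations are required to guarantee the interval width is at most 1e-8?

Initial width b − a = 2.91 − 0.698 = 2.212000.
After n steps the width is (b−a)/2^n; need (b−a)/2^n ≤ 1e-8.
So n ≥ log₂(2.212000/1e-8) = log₂(221200000.0000) ≈ 27.7208.
Hence n = 28.

28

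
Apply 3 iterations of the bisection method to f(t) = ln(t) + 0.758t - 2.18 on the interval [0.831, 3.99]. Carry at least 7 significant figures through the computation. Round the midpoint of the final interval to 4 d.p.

1.8182

f(0.831000) = -1.735227, f(3.990000) = 2.228211 (opposite signs)
step 1: m = 2.410500, f(m) = 0.526993 > 0 → root in [0.831000, 2.410500]
step 2: m = 1.620750, f(m) = -0.468582 < 0 → root in [1.620750, 2.410500]
step 3: m = 2.015625, f(m) = 0.048773 > 0 → root in [1.620750, 2.015625]
Midpoint of [1.620750, 2.015625] = 1.818188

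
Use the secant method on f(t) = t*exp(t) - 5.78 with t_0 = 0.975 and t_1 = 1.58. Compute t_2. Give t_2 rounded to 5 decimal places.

Secant update: t_(k+1) = t_k − f(t_k)·(t_k − t_(k-1))/(f(t_k) − f(t_(k-1))).
f(t_0) = -3.195112, f(t_1) = 1.890830
t_2 = 1.580000 - (1.890830)·(1.580000 - 0.975000)/(1.890830 - (-3.195112)) = 1.355076; f(t_2) = -0.526298

1.35508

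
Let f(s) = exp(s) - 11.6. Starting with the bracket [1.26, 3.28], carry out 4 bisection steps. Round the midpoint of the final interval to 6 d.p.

f(1.260000) = -8.074579, f(3.280000) = 14.975773 (opposite signs)
step 1: m = 2.270000, f(m) = -1.920599 < 0 → root in [2.270000, 3.280000]
step 2: m = 2.775000, f(m) = 4.438627 > 0 → root in [2.270000, 2.775000]
step 3: m = 2.522500, f(m) = 0.859707 > 0 → root in [2.270000, 2.522500]
step 4: m = 2.396250, f(m) = -0.618083 < 0 → root in [2.396250, 2.522500]
Midpoint of [2.396250, 2.522500] = 2.459375

2.459375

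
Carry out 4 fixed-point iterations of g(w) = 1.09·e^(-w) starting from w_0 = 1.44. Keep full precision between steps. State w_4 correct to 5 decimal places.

w_1 = g(1.440000) = 0.258251
w_2 = g(0.258251) = 0.841917
w_3 = g(0.841917) = 0.469663
w_4 = g(0.469663) = 0.681482

0.68148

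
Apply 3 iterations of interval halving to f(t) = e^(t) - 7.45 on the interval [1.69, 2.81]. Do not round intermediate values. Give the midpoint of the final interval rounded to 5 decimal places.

f(1.690000) = -2.030519, f(2.810000) = 9.159918 (opposite signs)
step 1: m = 2.250000, f(m) = 2.037736 > 0 → root in [1.690000, 2.250000]
step 2: m = 1.970000, f(m) = -0.279324 < 0 → root in [1.970000, 2.250000]
step 3: m = 2.110000, f(m) = 0.798241 > 0 → root in [1.970000, 2.110000]
Midpoint of [1.970000, 2.110000] = 2.040000

2.04000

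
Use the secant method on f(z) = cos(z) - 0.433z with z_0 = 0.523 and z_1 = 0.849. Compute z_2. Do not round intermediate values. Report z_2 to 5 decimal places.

f(z_0) = 0.639866, f(z_1) = 0.293117
z_2 = 0.849000 - (0.293117)·(0.849000 - 0.523000)/(0.293117 - (0.639866)) = 1.124578; f(z_2) = -0.055385

1.12458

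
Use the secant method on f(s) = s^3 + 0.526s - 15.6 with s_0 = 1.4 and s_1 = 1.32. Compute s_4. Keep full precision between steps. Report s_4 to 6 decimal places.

f(s_0) = -12.119600, f(s_1) = -12.605712
s_2 = 1.320000 - (-12.605712)·(1.320000 - 1.400000)/(-12.605712 - (-12.119600)) = 3.394536; f(s_2) = 25.300347
s_3 = 3.394536 - (25.300347)·(3.394536 - 1.320000)/(25.300347 - (-12.605712)) = 2.009890; f(s_3) = -6.423532
s_4 = 2.009890 - (-6.423532)·(2.009890 - 3.394536)/(-6.423532 - (25.300347)) = 2.290257; f(s_4) = -2.382299

2.290257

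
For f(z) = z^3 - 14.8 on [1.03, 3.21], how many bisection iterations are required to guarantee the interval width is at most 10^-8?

Initial width b − a = 3.21 − 1.03 = 2.180000.
After n steps the width is (b−a)/2^n; need (b−a)/2^n ≤ 10^-8.
So n ≥ log₂(2.180000/10^-8) = log₂(218000000.0000) ≈ 27.6998.
Hence n = 28.

28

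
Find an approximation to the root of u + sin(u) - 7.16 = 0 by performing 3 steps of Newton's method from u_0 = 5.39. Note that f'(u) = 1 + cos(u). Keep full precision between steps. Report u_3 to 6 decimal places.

u_0 = 5.390000: f = -2.549073, f' = 1.626934 → u_1 = 5.390000 - (-2.549073)/(1.626934) = 6.956796
u_1 = 6.956796: f = 0.420608, f' = 1.781575 → u_2 = 6.956796 - (0.420608)/(1.781575) = 6.720708
u_2 = 6.720708: f = -0.015595, f' = 1.905804 → u_3 = 6.720708 - (-0.015595)/(1.905804) = 6.728891

6.728891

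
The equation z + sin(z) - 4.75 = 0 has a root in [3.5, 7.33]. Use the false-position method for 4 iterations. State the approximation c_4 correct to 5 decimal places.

f(3.500000) = -1.600783, f(7.330000) = 3.445834
step 1: c = 4.714873, f(c) = -1.035124 < 0 → new bracket [4.714873, 7.330000]
step 2: c = 5.318981, f(c) = -0.252615 < 0 → new bracket [5.318981, 7.330000]
step 3: c = 5.456339, f(c) = -0.029460 < 0 → new bracket [5.456339, 7.330000]
step 4: c = 5.472222, f(c) = -0.002729 < 0 → new bracket [5.472222, 7.330000]

5.47222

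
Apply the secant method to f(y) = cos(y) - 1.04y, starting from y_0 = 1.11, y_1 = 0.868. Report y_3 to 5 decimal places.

f(y_0) = -0.709738, f(y_1) = -0.256366
y_2 = 0.868000 - (-0.256366)·(0.868000 - 1.110000)/(-0.256366 - (-0.709738)) = 0.731158; f(y_2) = -0.016002
y_3 = 0.731158 - (-0.016002)·(0.731158 - 0.868000)/(-0.016002 - (-0.256366)) = 0.722047; f(y_3) = -0.000475

0.72205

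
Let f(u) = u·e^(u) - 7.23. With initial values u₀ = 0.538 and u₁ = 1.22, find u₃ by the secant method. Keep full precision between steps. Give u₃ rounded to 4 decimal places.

f(u_0) = -6.308633, f(u_1) = -3.097631
u_2 = 1.220000 - (-3.097631)·(1.220000 - 0.538000)/(-3.097631 - (-6.308633)) = 1.877921; f(u_2) = 5.051397
u_3 = 1.877921 - (5.051397)·(1.877921 - 1.220000)/(5.051397 - (-3.097631)) = 1.470091; f(u_3) = -0.835651

1.4701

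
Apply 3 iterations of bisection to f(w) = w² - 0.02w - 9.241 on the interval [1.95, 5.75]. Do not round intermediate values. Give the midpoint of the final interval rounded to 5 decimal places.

f(1.950000) = -5.477500, f(5.750000) = 23.706500 (opposite signs)
step 1: m = 3.850000, f(m) = 5.504500 > 0 → root in [1.950000, 3.850000]
step 2: m = 2.900000, f(m) = -0.889000 < 0 → root in [2.900000, 3.850000]
step 3: m = 3.375000, f(m) = 2.082125 > 0 → root in [2.900000, 3.375000]
Midpoint of [2.900000, 3.375000] = 3.137500

3.13750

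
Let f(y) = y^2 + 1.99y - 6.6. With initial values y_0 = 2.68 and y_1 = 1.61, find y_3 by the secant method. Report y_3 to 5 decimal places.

1.76062

Secant update: y_(k+1) = y_k − f(y_k)·(y_k − y_(k-1))/(f(y_k) − f(y_(k-1))).
f(y_0) = 5.915600, f(y_1) = -0.804000
y_2 = 1.610000 - (-0.804000)·(1.610000 - 2.680000)/(-0.804000 - (5.915600)) = 1.738025; f(y_2) = -0.120597
y_3 = 1.738025 - (-0.120597)·(1.738025 - 1.610000)/(-0.120597 - (-0.804000)) = 1.760617; f(y_3) = 0.003403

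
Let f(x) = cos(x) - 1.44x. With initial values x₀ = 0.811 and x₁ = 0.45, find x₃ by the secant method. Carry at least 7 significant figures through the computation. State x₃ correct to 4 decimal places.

0.5808

Secant update: x_(k+1) = x_k − f(x_k)·(x_k − x_(k-1))/(f(x_k) − f(x_(k-1))).
f(x_0) = -0.479066, f(x_1) = 0.252447
x_2 = 0.450000 - (0.252447)·(0.450000 - 0.811000)/(0.252447 - (-0.479066)) = 0.574582; f(x_2) = 0.012021
x_3 = 0.574582 - (0.012021)·(0.574582 - 0.450000)/(0.012021 - (0.252447)) = 0.580811; f(x_3) = -0.000350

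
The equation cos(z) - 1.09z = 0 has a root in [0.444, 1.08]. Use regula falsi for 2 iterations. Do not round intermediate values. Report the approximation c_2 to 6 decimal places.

0.699667

False-position update: c = (a·f(b) − b·f(a))/(f(b) − f(a)); replace the endpoint whose sign matches f(c).
f(0.444000) = 0.419081, f(1.080000) = -0.705872
step 1: c = 0.680930, f(c) = 0.034773 > 0 → new bracket [0.680930, 1.080000]
step 2: c = 0.699667, f(c) = 0.002420 > 0 → new bracket [0.699667, 1.080000]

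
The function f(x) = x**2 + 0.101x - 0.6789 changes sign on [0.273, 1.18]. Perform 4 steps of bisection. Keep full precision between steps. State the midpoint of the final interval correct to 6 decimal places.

0.754844

f(0.273000) = -0.576798, f(1.180000) = 0.832680 (opposite signs)
step 1: m = 0.726500, f(m) = -0.077721 < 0 → root in [0.726500, 1.180000]
step 2: m = 0.953250, f(m) = 0.326064 > 0 → root in [0.726500, 0.953250]
step 3: m = 0.839875, f(m) = 0.111317 > 0 → root in [0.726500, 0.839875]
step 4: m = 0.783187, f(m) = 0.013585 > 0 → root in [0.726500, 0.783187]
Midpoint of [0.726500, 0.783187] = 0.754844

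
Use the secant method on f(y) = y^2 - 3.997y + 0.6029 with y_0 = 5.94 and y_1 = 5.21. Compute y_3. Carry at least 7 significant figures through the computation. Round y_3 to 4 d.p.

f(y_0) = 12.144320, f(y_1) = 6.922630
y_2 = 5.210000 - (6.922630)·(5.210000 - 5.940000)/(6.922630 - (12.144320)) = 4.242206; f(y_2) = 1.643115
y_3 = 4.242206 - (1.643115)·(4.242206 - 5.210000)/(1.643115 - (6.922630)) = 3.941005; f(y_3) = 0.382223

3.9410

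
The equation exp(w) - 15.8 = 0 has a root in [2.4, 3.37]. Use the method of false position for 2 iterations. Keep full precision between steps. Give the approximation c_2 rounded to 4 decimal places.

f(2.400000) = -4.776824, f(3.370000) = 13.278527
step 1: c = 2.656629, f(c) = -1.551829 < 0 → new bracket [2.656629, 3.370000]
step 2: c = 2.731275, f(c) = -0.447554 < 0 → new bracket [2.731275, 3.370000]

2.7313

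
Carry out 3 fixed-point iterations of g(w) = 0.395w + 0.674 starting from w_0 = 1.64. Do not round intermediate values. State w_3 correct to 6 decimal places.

w_1 = g(1.640000) = 1.321800
w_2 = g(1.321800) = 1.196111
w_3 = g(1.196111) = 1.146464

1.146464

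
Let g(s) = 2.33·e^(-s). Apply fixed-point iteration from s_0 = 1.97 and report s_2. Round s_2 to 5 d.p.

1.68360

s_1 = g(1.970000) = 0.324934
s_2 = g(0.324934) = 1.683599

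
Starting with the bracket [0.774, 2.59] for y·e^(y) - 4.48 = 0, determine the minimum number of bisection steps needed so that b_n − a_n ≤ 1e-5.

18

Initial width b − a = 2.59 − 0.774 = 1.816000.
After n steps the width is (b−a)/2^n; need (b−a)/2^n ≤ 1e-5.
So n ≥ log₂(1.816000/1e-5) = log₂(181600.0000) ≈ 17.4704.
Hence n = 18.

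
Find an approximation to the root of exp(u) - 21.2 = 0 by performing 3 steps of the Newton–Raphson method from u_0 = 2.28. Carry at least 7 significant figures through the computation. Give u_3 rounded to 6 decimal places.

3.056294

Newton update: u ← u − f(u)/f'(u).
f'(u) = exp(u)
u_0 = 2.280000: f = -11.423320, f' = 9.776680 → u_1 = 2.280000 - (-11.423320)/(9.776680) = 3.448425
u_1 = 3.448425: f = 10.250824, f' = 31.450824 → u_2 = 3.448425 - (10.250824)/(31.450824) = 3.122493
u_2 = 3.122493: f = 1.502916, f' = 22.702916 → u_3 = 3.122493 - (1.502916)/(22.702916) = 3.056294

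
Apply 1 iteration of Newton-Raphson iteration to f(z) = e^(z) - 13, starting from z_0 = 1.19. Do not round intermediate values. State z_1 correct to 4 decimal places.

4.1449

f'(z) = e^(z)
z_0 = 1.190000: f = -9.712919, f' = 3.287081 → z_1 = 1.190000 - (-9.712919)/(3.287081) = 4.144876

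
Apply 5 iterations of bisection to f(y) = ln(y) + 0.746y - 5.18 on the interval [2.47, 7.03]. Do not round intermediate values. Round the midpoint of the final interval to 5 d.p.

4.82125

f(2.470000) = -2.433162, f(7.030000) = 2.014567 (opposite signs)
step 1: m = 4.750000, f(m) = -0.078355 < 0 → root in [4.750000, 7.030000]
step 2: m = 5.890000, f(m) = 0.987196 > 0 → root in [4.750000, 5.890000]
step 3: m = 5.320000, f(m) = 0.460193 > 0 → root in [4.750000, 5.320000]
step 4: m = 5.035000, f(m) = 0.192524 > 0 → root in [4.750000, 5.035000]
step 5: m = 4.892500, f(m) = 0.057508 > 0 → root in [4.750000, 4.892500]
Midpoint of [4.750000, 4.892500] = 4.821250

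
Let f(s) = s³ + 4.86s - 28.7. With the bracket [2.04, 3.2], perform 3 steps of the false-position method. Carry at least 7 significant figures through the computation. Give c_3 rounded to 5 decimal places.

2.53525

f(2.040000) = -10.295936, f(3.200000) = 19.620000
step 1: c = 2.439228, f(c) = -2.332347 < 0 → new bracket [2.439228, 3.200000]
step 2: c = 2.520057, f(c) = -0.448426 < 0 → new bracket [2.520057, 3.200000]
step 3: c = 2.535250, f(c) = -0.083376 < 0 → new bracket [2.535250, 3.200000]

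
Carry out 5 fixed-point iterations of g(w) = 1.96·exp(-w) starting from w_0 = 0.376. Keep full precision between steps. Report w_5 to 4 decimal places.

1.0711

w_1 = g(0.376000) = 1.345741
w_2 = g(1.345741) = 0.510280
w_3 = g(0.510280) = 1.176642
w_4 = g(1.176642) = 0.604292
w_5 = g(0.604292) = 1.071064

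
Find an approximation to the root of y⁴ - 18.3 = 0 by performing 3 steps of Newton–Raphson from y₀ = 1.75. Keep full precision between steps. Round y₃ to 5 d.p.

Newton update: y ← y − f(y)/f'(y).
f'(y) = 4y³
y_0 = 1.750000: f = -8.921094, f' = 21.437500 → y_1 = 1.750000 - (-8.921094)/(21.437500) = 2.166144
y_1 = 2.166144: f = 3.716564, f' = 40.655766 → y_2 = 2.166144 - (3.716564)/(40.655766) = 2.074729
y_2 = 2.074729: f = 0.228720, f' = 35.722682 → y_3 = 2.074729 - (0.228720)/(35.722682) = 2.068326

2.06833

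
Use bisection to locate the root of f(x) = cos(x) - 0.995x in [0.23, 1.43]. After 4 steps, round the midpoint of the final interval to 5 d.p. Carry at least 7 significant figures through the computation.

f(0.230000) = 0.744816, f(1.430000) = -1.282518 (opposite signs)
step 1: m = 0.830000, f(m) = -0.150974 < 0 → root in [0.230000, 0.830000]
step 2: m = 0.530000, f(m) = 0.335457 > 0 → root in [0.530000, 0.830000]
step 3: m = 0.680000, f(m) = 0.100973 > 0 → root in [0.680000, 0.830000]
step 4: m = 0.755000, f(m) = -0.022953 < 0 → root in [0.680000, 0.755000]
Midpoint of [0.680000, 0.755000] = 0.717500

0.71750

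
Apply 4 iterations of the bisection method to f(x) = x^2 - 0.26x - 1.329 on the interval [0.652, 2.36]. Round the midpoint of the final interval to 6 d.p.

1.239125

f(0.652000) = -1.073416, f(2.360000) = 3.627000 (opposite signs)
step 1: m = 1.506000, f(m) = 0.547476 > 0 → root in [0.652000, 1.506000]
step 2: m = 1.079000, f(m) = -0.445299 < 0 → root in [1.079000, 1.506000]
step 3: m = 1.292500, f(m) = 0.005506 > 0 → root in [1.079000, 1.292500]
step 4: m = 1.185750, f(m) = -0.231292 < 0 → root in [1.185750, 1.292500]
Midpoint of [1.185750, 1.292500] = 1.239125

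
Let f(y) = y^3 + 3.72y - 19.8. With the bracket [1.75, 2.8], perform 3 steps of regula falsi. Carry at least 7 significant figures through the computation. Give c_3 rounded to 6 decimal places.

2.249103

False-position update: c = (a·f(b) − b·f(a))/(f(b) − f(a)); replace the endpoint whose sign matches f(c).
f(1.750000) = -7.930625, f(2.800000) = 12.568000
step 1: c = 2.156230, f(c) = -1.753804 < 0 → new bracket [2.156230, 2.800000]
step 2: c = 2.235064, f(c) = -0.320273 < 0 → new bracket [2.235064, 2.800000]
step 3: c = 2.249103, f(c) = -0.056335 < 0 → new bracket [2.249103, 2.800000]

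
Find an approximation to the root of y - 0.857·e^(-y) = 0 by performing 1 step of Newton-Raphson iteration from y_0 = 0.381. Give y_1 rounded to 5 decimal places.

0.50997

f'(y) = 1 + 0.857·e^(-y)
y_0 = 0.381000: f = -0.204483, f' = 1.585483 → y_1 = 0.381000 - (-0.204483)/(1.585483) = 0.509972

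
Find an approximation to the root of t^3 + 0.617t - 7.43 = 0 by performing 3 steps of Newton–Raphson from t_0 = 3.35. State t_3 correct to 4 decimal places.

1.8526

Newton update: t ← t − f(t)/f'(t).
f'(t) = 3t^2 + 0.617
t_0 = 3.350000: f = 32.232325, f' = 34.284500 → t_1 = 3.350000 - (32.232325)/(34.284500) = 2.409857
t_1 = 2.409857: f = 8.051915, f' = 18.039236 → t_2 = 2.409857 - (8.051915)/(18.039236) = 1.963502
t_2 = 1.963502: f = 1.351443, f' = 12.183015 → t_3 = 1.963502 - (1.351443)/(12.183015) = 1.852573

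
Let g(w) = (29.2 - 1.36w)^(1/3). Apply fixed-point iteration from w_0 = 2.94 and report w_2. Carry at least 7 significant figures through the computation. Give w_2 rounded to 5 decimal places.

2.93229

w_1 = g(2.940000) = 2.931856
w_2 = g(2.931856) = 2.932286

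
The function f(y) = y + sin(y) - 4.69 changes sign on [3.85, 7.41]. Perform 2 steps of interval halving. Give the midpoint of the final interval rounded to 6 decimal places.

5.185000

f(3.850000) = -1.490625, f(7.410000) = 3.623049 (opposite signs)
step 1: m = 5.630000, f(m) = 0.332281 > 0 → root in [3.850000, 5.630000]
step 2: m = 4.740000, f(m) = -0.949619 < 0 → root in [4.740000, 5.630000]
Midpoint of [4.740000, 5.630000] = 5.185000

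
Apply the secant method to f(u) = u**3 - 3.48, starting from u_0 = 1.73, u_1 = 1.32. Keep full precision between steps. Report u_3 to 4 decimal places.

f(u_0) = 1.697717, f(u_1) = -1.180032
u_2 = 1.320000 - (-1.180032)·(1.320000 - 1.730000)/(-1.180032 - (1.697717)) = 1.488122; f(u_2) = -0.184543
u_3 = 1.488122 - (-0.184543)·(1.488122 - 1.320000)/(-0.184543 - (-1.180032)) = 1.519288; f(u_3) = 0.026878

1.5193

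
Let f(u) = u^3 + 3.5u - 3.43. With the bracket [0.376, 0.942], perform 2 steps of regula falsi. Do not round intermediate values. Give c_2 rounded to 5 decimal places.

0.82031

f(0.376000) = -2.060843, f(0.942000) = 0.702897
step 1: c = 0.798050, f(c) = -0.128559 < 0 → new bracket [0.798050, 0.942000]
step 2: c = 0.820308, f(c) = -0.006935 < 0 → new bracket [0.820308, 0.942000]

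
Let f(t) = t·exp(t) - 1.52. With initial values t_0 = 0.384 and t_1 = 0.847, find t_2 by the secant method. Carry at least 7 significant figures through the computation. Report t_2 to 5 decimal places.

f(t_0) = -0.956232, f(t_1) = 0.455745
t_2 = 0.847000 - (0.455745)·(0.847000 - 0.384000)/(0.455745 - (-0.956232)) = 0.697557; f(t_2) = -0.118720

0.69756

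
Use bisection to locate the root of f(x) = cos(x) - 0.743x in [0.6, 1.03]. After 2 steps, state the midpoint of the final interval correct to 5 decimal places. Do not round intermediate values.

f(0.600000) = 0.379536, f(1.030000) = -0.250471 (opposite signs)
step 1: m = 0.815000, f(m) = 0.080323 > 0 → root in [0.815000, 1.030000]
step 2: m = 0.922500, f(m) = -0.081588 < 0 → root in [0.815000, 0.922500]
Midpoint of [0.815000, 0.922500] = 0.868750

0.86875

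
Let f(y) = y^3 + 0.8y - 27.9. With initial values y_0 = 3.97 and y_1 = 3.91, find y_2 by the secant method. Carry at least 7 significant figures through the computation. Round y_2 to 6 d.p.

f(y_0) = 37.846773, f(y_1) = 35.004471
y_2 = 3.910000 - (35.004471)·(3.910000 - 3.970000)/(35.004471 - (37.846773)) = 3.171068; f(y_2) = 6.524071

3.171068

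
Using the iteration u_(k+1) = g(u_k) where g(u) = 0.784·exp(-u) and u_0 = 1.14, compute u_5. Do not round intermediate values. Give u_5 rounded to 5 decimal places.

u_1 = g(1.140000) = 0.250738
u_2 = g(0.250738) = 0.610129
u_3 = g(0.610129) = 0.425932
u_4 = g(0.425932) = 0.512078
u_5 = g(0.512078) = 0.469811

0.46981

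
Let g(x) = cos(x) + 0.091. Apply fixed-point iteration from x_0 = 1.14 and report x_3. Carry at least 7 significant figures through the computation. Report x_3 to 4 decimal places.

0.6609

x_1 = g(1.140000) = 0.508595
x_2 = g(0.508595) = 0.964430
x_3 = g(0.964430) = 0.660886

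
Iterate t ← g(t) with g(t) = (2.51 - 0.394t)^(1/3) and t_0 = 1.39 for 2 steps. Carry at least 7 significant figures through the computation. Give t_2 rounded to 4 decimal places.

1.2634

t_1 = g(1.390000) = 1.251963
t_2 = g(1.251963) = 1.263424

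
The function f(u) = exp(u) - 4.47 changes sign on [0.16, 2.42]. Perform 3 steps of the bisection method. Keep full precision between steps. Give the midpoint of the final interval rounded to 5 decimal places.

1.43125

f(0.160000) = -3.296489, f(2.420000) = 6.775859 (opposite signs)
step 1: m = 1.290000, f(m) = -0.837213 < 0 → root in [1.290000, 2.420000]
step 2: m = 1.855000, f(m) = 1.921698 > 0 → root in [1.290000, 1.855000]
step 3: m = 1.572500, f(m) = 0.348680 > 0 → root in [1.290000, 1.572500]
Midpoint of [1.290000, 1.572500] = 1.431250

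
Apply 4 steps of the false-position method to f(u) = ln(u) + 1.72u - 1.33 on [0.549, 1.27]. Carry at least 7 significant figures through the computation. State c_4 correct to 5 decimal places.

0.86058

f(0.549000) = -0.985377, f(1.270000) = 1.093417
step 1: c = 0.890764, f(c) = 0.086438 > 0 → new bracket [0.549000, 0.890764]
step 2: c = 0.863202, f(c) = 0.007601 > 0 → new bracket [0.549000, 0.863202]
step 3: c = 0.860797, f(c) = 0.000674 > 0 → new bracket [0.549000, 0.860797]
step 4: c = 0.860584, f(c) = 0.000060 > 0 → new bracket [0.549000, 0.860584]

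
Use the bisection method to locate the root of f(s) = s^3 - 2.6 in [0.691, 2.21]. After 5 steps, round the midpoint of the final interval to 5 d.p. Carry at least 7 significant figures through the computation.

f(0.691000) = -2.270061, f(2.210000) = 8.193861 (opposite signs)
step 1: m = 1.450500, f(m) = 0.451780 > 0 → root in [0.691000, 1.450500]
step 2: m = 1.070750, f(m) = -1.372379 < 0 → root in [1.070750, 1.450500]
step 3: m = 1.260625, f(m) = -0.596646 < 0 → root in [1.260625, 1.450500]
step 4: m = 1.355563, f(m) = -0.109087 < 0 → root in [1.355563, 1.450500]
step 5: m = 1.403031, f(m) = 0.161862 > 0 → root in [1.355563, 1.403031]
Midpoint of [1.355563, 1.403031] = 1.379297

1.37930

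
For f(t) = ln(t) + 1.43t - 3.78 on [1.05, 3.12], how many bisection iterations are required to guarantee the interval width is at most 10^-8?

28

Initial width b − a = 3.12 − 1.05 = 2.070000.
After n steps the width is (b−a)/2^n; need (b−a)/2^n ≤ 10^-8.
So n ≥ log₂(2.070000/10^-8) = log₂(207000000.0000) ≈ 27.6251.
Hence n = 28.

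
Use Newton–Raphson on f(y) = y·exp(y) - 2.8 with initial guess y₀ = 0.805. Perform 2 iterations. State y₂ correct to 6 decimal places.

Newton update: y ← y − f(y)/f'(y).
f'(y) = (y + 1)·exp(y)
y_0 = 0.805000: f = -0.999459, f' = 4.037237 → y_1 = 0.805000 - (-0.999459)/(4.037237) = 1.052560
y_1 = 1.052560: f = 0.215561, f' = 5.880537 → y_2 = 1.052560 - (0.215561)/(5.880537) = 1.015904

1.015904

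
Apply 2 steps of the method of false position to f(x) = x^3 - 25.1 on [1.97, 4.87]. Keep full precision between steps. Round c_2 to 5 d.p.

2.69410

f(1.970000) = -17.454627, f(4.870000) = 90.401303
step 1: c = 2.439315, f(c) = -10.585445 < 0 → new bracket [2.439315, 4.870000]
step 2: c = 2.694100, f(c) = -5.545755 < 0 → new bracket [2.694100, 4.870000]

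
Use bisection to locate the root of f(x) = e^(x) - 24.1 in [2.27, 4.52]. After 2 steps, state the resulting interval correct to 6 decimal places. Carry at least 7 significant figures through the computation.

[2.832500, 3.395000]

f(2.270000) = -14.420599, f(4.520000) = 67.735598 (opposite signs)
step 1: m = 3.395000, f(m) = 5.714653 > 0 → root in [2.270000, 3.395000]
step 2: m = 2.832500, f(m) = -7.112123 < 0 → root in [2.832500, 3.395000]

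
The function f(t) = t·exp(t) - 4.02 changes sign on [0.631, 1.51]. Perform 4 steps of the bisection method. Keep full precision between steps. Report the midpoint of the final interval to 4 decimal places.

1.2078

f(0.631000) = -2.834042, f(1.510000) = 2.815363 (opposite signs)
step 1: m = 1.070500, f(m) = -0.897525 < 0 → root in [1.070500, 1.510000]
step 2: m = 1.290250, f(m) = 0.668375 > 0 → root in [1.070500, 1.290250]
step 3: m = 1.180375, f(m) = -0.177177 < 0 → root in [1.180375, 1.290250]
step 4: m = 1.235313, f(m) = 0.228800 > 0 → root in [1.180375, 1.235313]
Midpoint of [1.180375, 1.235313] = 1.207844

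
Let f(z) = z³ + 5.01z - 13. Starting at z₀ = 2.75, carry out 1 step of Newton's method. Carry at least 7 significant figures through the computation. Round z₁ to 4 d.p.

1.9711

f'(z) = 3z² + 5.01
z_0 = 2.750000: f = 21.574375, f' = 27.697500 → z_1 = 2.750000 - (21.574375)/(27.697500) = 1.971071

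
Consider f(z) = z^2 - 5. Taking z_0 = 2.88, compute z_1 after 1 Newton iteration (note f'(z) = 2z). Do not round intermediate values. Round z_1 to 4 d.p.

z_0 = 2.880000: f = 3.294400, f' = 5.760000 → z_1 = 2.880000 - (3.294400)/(5.760000) = 2.308056

2.3081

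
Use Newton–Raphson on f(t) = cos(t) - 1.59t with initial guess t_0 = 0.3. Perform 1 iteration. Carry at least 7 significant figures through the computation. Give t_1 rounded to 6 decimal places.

0.553689

Newton update: t ← t − f(t)/f'(t).
f'(t) = -sin(t) - 1.59
t_0 = 0.300000: f = 0.478336, f' = -1.885520 → t_1 = 0.300000 - (0.478336)/(-1.885520) = 0.553689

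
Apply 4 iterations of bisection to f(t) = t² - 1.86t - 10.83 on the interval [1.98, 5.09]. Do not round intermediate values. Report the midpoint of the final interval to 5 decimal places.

f(1.980000) = -10.592400, f(5.090000) = 5.610700 (opposite signs)
step 1: m = 3.535000, f(m) = -4.908875 < 0 → root in [3.535000, 5.090000]
step 2: m = 4.312500, f(m) = -0.253594 < 0 → root in [4.312500, 5.090000]
step 3: m = 4.701250, f(m) = 2.527427 > 0 → root in [4.312500, 4.701250]
step 4: m = 4.506875, f(m) = 1.099135 > 0 → root in [4.312500, 4.506875]
Midpoint of [4.312500, 4.506875] = 4.409688

4.40969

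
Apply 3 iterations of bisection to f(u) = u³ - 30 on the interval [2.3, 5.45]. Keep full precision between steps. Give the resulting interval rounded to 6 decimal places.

f(2.300000) = -17.833000, f(5.450000) = 131.878625 (opposite signs)
step 1: m = 3.875000, f(m) = 28.185547 > 0 → root in [2.300000, 3.875000]
step 2: m = 3.087500, f(m) = -0.567924 < 0 → root in [3.087500, 3.875000]
step 3: m = 3.481250, f(m) = 12.189622 > 0 → root in [3.087500, 3.481250]

[3.087500, 3.481250]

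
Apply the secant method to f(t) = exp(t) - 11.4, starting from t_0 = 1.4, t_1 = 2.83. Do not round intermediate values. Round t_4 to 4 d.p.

f(t_0) = -7.344800, f(t_1) = 5.545461
t_2 = 2.830000 - (5.545461)·(2.830000 - 1.400000)/(5.545461 - (-7.344800)) = 2.214806; f(t_2) = -2.240366
t_3 = 2.214806 - (-2.240366)·(2.214806 - 2.830000)/(-2.240366 - (5.545461)) = 2.391828; f(t_3) = -0.466540
t_4 = 2.391828 - (-0.466540)·(2.391828 - 2.214806)/(-0.466540 - (-2.240366)) = 2.438387; f(t_4) = 0.054548

2.4384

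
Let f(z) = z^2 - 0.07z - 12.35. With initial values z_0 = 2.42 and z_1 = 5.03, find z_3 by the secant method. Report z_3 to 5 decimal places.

f(z_0) = -6.663000, f(z_1) = 12.598800
z_2 = 5.030000 - (12.598800)·(5.030000 - 2.420000)/(12.598800 - (-6.663000)) = 3.322846; f(z_2) = -1.541297
z_3 = 3.322846 - (-1.541297)·(3.322846 - 5.030000)/(-1.541297 - (12.598800)) = 3.508929; f(z_3) = -0.283046

3.50893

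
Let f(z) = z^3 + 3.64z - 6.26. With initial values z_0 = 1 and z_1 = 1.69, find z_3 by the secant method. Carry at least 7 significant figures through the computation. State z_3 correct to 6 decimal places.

Secant update: z_(k+1) = z_k − f(z_k)·(z_k − z_(k-1))/(f(z_k) − f(z_(k-1))).
f(z_0) = -1.620000, f(z_1) = 4.718409
z_2 = 1.690000 - (4.718409)·(1.690000 - 1.000000)/(4.718409 - (-1.620000)) = 1.176353; f(z_2) = -0.350227
z_3 = 1.176353 - (-0.350227)·(1.176353 - 1.690000)/(-0.350227 - (4.718409)) = 1.211845; f(z_3) = -0.069209

1.211845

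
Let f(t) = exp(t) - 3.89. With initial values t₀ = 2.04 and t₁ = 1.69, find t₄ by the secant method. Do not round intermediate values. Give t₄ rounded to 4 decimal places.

1.3591

f(t_0) = 3.800609, f(t_1) = 1.529481
t_2 = 1.690000 - (1.529481)·(1.690000 - 2.040000)/(1.529481 - (3.800609)) = 1.454294; f(t_2) = 0.391460
t_3 = 1.454294 - (0.391460)·(1.454294 - 1.690000)/(0.391460 - (1.529481)) = 1.373215; f(t_3) = 0.058024
t_4 = 1.373215 - (0.058024)·(1.373215 - 1.454294)/(0.058024 - (0.391460)) = 1.359106; f(t_4) = 0.002712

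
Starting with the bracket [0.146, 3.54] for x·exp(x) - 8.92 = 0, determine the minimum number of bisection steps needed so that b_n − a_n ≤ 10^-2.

Initial width b − a = 3.54 − 0.146 = 3.394000.
After n steps the width is (b−a)/2^n; need (b−a)/2^n ≤ 10^-2.
So n ≥ log₂(3.394000/10^-2) = log₂(339.4000) ≈ 8.4068.
Hence n = 9.

9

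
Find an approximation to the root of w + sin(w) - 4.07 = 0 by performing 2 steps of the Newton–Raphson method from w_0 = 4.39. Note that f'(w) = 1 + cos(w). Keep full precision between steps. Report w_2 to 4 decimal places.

Newton update: w ← w − f(w)/f'(w).
w_0 = 4.390000: f = -0.628481, f' = 0.683167 → w_1 = 4.390000 - (-0.628481)/(0.683167) = 5.309953
w_1 = 5.309953: f = 0.413244, f' = 1.562630 → w_2 = 5.309953 - (0.413244)/(1.562630) = 5.045499

5.0455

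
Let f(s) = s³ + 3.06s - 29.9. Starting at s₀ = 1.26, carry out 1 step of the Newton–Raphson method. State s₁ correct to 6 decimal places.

f'(s) = 3s² + 3.06
s_0 = 1.260000: f = -24.044024, f' = 7.822800 → s_1 = 1.260000 - (-24.044024)/(7.822800) = 4.333583

4.333583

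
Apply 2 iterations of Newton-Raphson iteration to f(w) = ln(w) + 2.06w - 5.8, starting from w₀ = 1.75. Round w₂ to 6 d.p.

f'(w) = 1/w + 2.06
w_0 = 1.750000: f = -1.635384, f' = 2.631429 → w_1 = 1.750000 - (-1.635384)/(2.631429) = 2.371482
w_1 = 2.371482: f = -0.051233, f' = 2.481677 → w_2 = 2.371482 - (-0.051233)/(2.481677) = 2.392126

2.392126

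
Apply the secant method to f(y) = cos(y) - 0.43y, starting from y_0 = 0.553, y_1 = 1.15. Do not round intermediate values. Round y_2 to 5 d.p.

1.07656

f(y_0) = 0.613163, f(y_1) = -0.086013
y_2 = 1.150000 - (-0.086013)·(1.150000 - 0.553000)/(-0.086013 - (0.613163)) = 1.076557; f(y_2) = 0.011443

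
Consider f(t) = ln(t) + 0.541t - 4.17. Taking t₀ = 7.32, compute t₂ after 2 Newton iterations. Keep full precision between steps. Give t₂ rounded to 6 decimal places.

4.805733

f'(t) = 1/t + 0.541
t_0 = 7.320000: f = 1.780730, f' = 0.677612 → t_1 = 7.320000 - (1.780730)/(0.677612) = 4.692050
t_1 = 4.692050: f = -0.085731, f' = 0.754126 → t_2 = 4.692050 - (-0.085731)/(0.754126) = 4.805733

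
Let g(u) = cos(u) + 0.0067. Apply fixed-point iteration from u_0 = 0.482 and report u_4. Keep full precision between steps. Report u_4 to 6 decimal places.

u_1 = g(0.482000) = 0.892770
u_2 = g(0.892770) = 0.633957
u_3 = g(0.633957) = 0.812390
u_4 = g(0.812390) = 0.694466

0.694466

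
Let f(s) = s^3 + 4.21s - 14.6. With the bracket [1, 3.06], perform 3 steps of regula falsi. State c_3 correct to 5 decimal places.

False-position update: c = (a·f(b) − b·f(a))/(f(b) − f(a)); replace the endpoint whose sign matches f(c).
f(1.000000) = -9.390000, f(3.060000) = 26.935216
step 1: c = 1.532506, f(c) = -4.548944 < 0 → new bracket [1.532506, 3.060000]
step 2: c = 1.753204, f(c) = -1.830147 < 0 → new bracket [1.753204, 3.060000]
step 3: c = 1.836347, f(c) = -0.676511 < 0 → new bracket [1.836347, 3.060000]

1.83635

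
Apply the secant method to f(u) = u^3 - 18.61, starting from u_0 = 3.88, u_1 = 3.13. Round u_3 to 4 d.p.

f(u_0) = 39.801072, f(u_1) = 12.054297
u_2 = 3.130000 - (12.054297)·(3.130000 - 3.880000)/(12.054297 - (39.801072)) = 2.804170; f(u_2) = 3.440232
u_3 = 2.804170 - (3.440232)·(2.804170 - 3.130000)/(3.440232 - (12.054297)) = 2.674042; f(u_3) = 0.510749

2.6740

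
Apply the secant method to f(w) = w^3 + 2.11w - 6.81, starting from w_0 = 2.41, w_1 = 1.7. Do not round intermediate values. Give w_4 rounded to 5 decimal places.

f(w_0) = 12.272621, f(w_1) = 1.690000
w_2 = 1.700000 - (1.690000)·(1.700000 - 2.410000)/(1.690000 - (12.272621)) = 1.586616; f(w_2) = 0.531828
w_3 = 1.586616 - (0.531828)·(1.586616 - 1.700000)/(0.531828 - (1.690000)) = 1.534551; f(w_3) = 0.041531
w_4 = 1.534551 - (0.041531)·(1.534551 - 1.586616)/(0.041531 - (0.531828)) = 1.530140; f(w_4) = 0.001158

1.53014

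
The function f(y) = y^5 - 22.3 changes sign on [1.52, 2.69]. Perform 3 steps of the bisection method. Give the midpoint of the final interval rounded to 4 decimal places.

1.8856

f(1.520000) = -14.186319, f(2.690000) = 118.551475 (opposite signs)
step 1: m = 2.105000, f(m) = 19.029533 > 0 → root in [1.520000, 2.105000]
step 2: m = 1.812500, f(m) = -2.739044 < 0 → root in [1.812500, 2.105000]
step 3: m = 1.958750, f(m) = 6.533346 > 0 → root in [1.812500, 1.958750]
Midpoint of [1.812500, 1.958750] = 1.885625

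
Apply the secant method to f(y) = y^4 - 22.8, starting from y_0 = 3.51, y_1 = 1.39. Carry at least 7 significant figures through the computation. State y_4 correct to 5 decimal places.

2.00328

f(y_0) = 128.984864, f(y_1) = -19.066990
y_2 = 1.390000 - (-19.066990)·(1.390000 - 3.510000)/(-19.066990 - (128.984864)) = 1.663026; f(y_2) = -15.151148
y_3 = 1.663026 - (-15.151148)·(1.663026 - 1.390000)/(-15.151148 - (-19.066990)) = 2.719417; f(y_3) = 31.889398
y_4 = 2.719417 - (31.889398)·(2.719417 - 1.663026)/(31.889398 - (-15.151148)) = 2.003276; f(y_4) = -6.694916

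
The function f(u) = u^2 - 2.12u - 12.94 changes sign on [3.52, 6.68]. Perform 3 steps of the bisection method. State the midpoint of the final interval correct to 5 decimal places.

f(3.520000) = -8.012000, f(6.680000) = 17.520800 (opposite signs)
step 1: m = 5.100000, f(m) = 2.258000 > 0 → root in [3.520000, 5.100000]
step 2: m = 4.310000, f(m) = -3.501100 < 0 → root in [4.310000, 5.100000]
step 3: m = 4.705000, f(m) = -0.777575 < 0 → root in [4.705000, 5.100000]
Midpoint of [4.705000, 5.100000] = 4.902500

4.90250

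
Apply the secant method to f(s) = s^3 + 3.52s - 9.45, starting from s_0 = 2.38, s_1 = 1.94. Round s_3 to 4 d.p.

f(s_0) = 12.408872, f(s_1) = 4.680184
s_2 = 1.940000 - (4.680184)·(1.940000 - 2.380000)/(4.680184 - (12.408872)) = 1.673554; f(s_2) = 1.128167
s_3 = 1.673554 - (1.128167)·(1.673554 - 1.940000)/(1.128167 - (4.680184)) = 1.588927; f(s_3) = 0.154567

1.5889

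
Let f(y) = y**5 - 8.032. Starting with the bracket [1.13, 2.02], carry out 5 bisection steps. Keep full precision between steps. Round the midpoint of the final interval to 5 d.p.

f(1.130000) = -6.189565, f(2.020000) = 25.600322 (opposite signs)
step 1: m = 1.575000, f(m) = 1.659763 > 0 → root in [1.130000, 1.575000]
step 2: m = 1.352500, f(m) = -3.506294 < 0 → root in [1.352500, 1.575000]
step 3: m = 1.463750, f(m) = -1.312537 < 0 → root in [1.463750, 1.575000]
step 4: m = 1.519375, f(m) = 0.065014 > 0 → root in [1.463750, 1.519375]
step 5: m = 1.491563, f(m) = -0.649435 < 0 → root in [1.491563, 1.519375]
Midpoint of [1.491563, 1.519375] = 1.505469

1.50547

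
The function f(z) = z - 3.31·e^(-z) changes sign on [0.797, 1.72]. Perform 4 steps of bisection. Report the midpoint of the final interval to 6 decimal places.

f(0.797000) = -0.694747, f(1.720000) = 1.127291 (opposite signs)
step 1: m = 1.258500, f(m) = 0.318196 > 0 → root in [0.797000, 1.258500]
step 2: m = 1.027750, f(m) = -0.156605 < 0 → root in [1.027750, 1.258500]
step 3: m = 1.143125, f(m) = 0.087827 > 0 → root in [1.027750, 1.143125]
step 4: m = 1.085437, f(m) = -0.032528 < 0 → root in [1.085437, 1.143125]
Midpoint of [1.085437, 1.143125] = 1.114281

1.114281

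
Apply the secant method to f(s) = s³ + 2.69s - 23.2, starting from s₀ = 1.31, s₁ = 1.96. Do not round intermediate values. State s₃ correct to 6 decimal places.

2.460092

Secant update: s_(k+1) = s_k − f(s_k)·(s_k − s_(k-1))/(f(s_k) − f(s_(k-1))).
f(s_0) = -17.428009, f(s_1) = -10.398064
s_2 = 1.960000 - (-10.398064)·(1.960000 - 1.310000)/(-10.398064 - (-17.428009)) = 2.921422; f(s_2) = 9.592096
s_3 = 2.921422 - (9.592096)·(2.921422 - 1.960000)/(9.592096 - (-10.398064)) = 2.460092; f(s_3) = -1.693741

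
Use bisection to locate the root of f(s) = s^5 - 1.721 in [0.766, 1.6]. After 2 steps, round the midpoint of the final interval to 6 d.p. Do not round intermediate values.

f(0.766000) = -1.457280, f(1.600000) = 8.764760 (opposite signs)
step 1: m = 1.183000, f(m) = 0.595988 > 0 → root in [0.766000, 1.183000]
step 2: m = 0.974500, f(m) = -0.842161 < 0 → root in [0.974500, 1.183000]
Midpoint of [0.974500, 1.183000] = 1.078750

1.078750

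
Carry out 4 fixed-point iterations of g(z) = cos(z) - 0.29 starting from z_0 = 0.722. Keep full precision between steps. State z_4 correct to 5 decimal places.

z_1 = g(0.722000) = 0.460485
z_2 = g(0.460485) = 0.605837
z_3 = g(0.605837) = 0.532026
z_4 = g(0.532026) = 0.571781

0.57178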